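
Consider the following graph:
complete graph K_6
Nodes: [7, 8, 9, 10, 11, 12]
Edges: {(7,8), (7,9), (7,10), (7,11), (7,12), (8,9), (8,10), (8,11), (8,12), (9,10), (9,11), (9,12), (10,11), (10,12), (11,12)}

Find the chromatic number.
χ(G) = 6

Clique number ω(G) = 6 (lower bound: χ ≥ ω).
The clique on [7, 8, 9, 10, 11, 12] has size 6, forcing χ ≥ 6, and the coloring below uses 6 colors, so χ(G) = 6.
A valid 6-coloring: color 1: [12]; color 2: [8]; color 3: [7]; color 4: [10]; color 5: [9]; color 6: [11].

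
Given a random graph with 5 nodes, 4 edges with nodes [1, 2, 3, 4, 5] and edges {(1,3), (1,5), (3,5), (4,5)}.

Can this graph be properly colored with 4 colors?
Yes, G is 4-colorable

A valid 4-coloring: color 1: [2, 5]; color 2: [1, 4]; color 3: [3].
(χ(G) = 3 ≤ 4.)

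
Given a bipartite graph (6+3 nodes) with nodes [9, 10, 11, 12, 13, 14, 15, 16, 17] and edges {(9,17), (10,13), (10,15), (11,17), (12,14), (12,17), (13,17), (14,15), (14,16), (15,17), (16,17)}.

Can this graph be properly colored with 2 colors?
A valid 2-coloring: color 1: [10, 14, 17]; color 2: [9, 11, 12, 13, 15, 16].
(χ(G) = 2 ≤ 2.)

Yes, G is 2-colorable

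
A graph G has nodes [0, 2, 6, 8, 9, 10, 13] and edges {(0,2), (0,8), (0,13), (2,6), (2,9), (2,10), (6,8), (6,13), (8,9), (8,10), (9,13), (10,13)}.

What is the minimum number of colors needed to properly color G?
χ(G) = 2

Clique number ω(G) = 2 (lower bound: χ ≥ ω).
The graph is bipartite (no odd cycle), so 2 colors suffice: χ(G) = 2.
A valid 2-coloring: color 1: [2, 8, 13]; color 2: [0, 6, 9, 10].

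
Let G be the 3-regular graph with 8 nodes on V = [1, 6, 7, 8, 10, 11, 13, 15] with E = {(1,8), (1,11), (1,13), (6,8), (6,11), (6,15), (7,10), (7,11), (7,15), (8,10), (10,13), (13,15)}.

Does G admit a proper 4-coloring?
A valid 4-coloring: color 1: [6, 7, 13]; color 2: [1, 10, 15]; color 3: [8, 11].
(χ(G) = 3 ≤ 4.)

Yes, G is 4-colorable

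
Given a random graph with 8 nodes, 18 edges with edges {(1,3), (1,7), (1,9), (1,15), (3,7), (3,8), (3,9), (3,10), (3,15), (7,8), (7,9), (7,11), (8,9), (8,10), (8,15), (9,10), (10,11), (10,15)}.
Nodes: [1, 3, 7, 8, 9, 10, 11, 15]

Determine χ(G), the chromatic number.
Clique number ω(G) = 4 (lower bound: χ ≥ ω).
The clique on [3, 8, 9, 10] has size 4, forcing χ ≥ 4, and the coloring below uses 4 colors, so χ(G) = 4.
A valid 4-coloring: color 1: [3, 11]; color 2: [7, 10]; color 3: [1, 8]; color 4: [9, 15].

χ(G) = 4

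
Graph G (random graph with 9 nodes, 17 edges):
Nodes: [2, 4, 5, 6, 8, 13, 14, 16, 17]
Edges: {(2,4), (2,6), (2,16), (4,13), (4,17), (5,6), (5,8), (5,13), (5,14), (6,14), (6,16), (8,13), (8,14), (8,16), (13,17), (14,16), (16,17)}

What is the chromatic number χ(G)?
χ(G) = 3

Clique number ω(G) = 3 (lower bound: χ ≥ ω).
The clique on [8, 14, 16] has size 3, forcing χ ≥ 3, and the coloring below uses 3 colors, so χ(G) = 3.
A valid 3-coloring: color 1: [4, 5, 16]; color 2: [6, 8, 17]; color 3: [2, 13, 14].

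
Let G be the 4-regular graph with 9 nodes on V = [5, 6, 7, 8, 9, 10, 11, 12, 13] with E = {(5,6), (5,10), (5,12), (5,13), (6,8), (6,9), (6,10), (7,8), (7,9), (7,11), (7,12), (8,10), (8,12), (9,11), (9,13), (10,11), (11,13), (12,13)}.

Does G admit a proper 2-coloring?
No, G is not 2-colorable

The clique on vertices [5, 6, 10] has size 3 > 2, so it alone needs 3 colors.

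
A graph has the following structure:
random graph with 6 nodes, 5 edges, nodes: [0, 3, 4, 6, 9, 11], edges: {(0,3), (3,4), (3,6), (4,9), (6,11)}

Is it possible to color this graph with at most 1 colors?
No, G is not 1-colorable

Edge (6,11) forces its endpoints to differ, so 1 color is not enough.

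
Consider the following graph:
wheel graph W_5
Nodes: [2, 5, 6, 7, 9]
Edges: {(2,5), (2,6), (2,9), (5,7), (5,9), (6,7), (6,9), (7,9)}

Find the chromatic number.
χ(G) = 3

Clique number ω(G) = 3 (lower bound: χ ≥ ω).
The clique on [2, 5, 9] has size 3, forcing χ ≥ 3, and the coloring below uses 3 colors, so χ(G) = 3.
A valid 3-coloring: color 1: [9]; color 2: [2, 7]; color 3: [5, 6].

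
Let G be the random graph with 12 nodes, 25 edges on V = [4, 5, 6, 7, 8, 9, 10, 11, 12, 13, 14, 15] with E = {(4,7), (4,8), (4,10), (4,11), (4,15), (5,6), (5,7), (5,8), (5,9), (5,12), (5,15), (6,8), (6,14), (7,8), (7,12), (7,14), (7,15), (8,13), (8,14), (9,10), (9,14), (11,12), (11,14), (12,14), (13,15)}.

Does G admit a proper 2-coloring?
The clique on vertices [4, 7, 8] has size 3 > 2, so it alone needs 3 colors.

No, G is not 2-colorable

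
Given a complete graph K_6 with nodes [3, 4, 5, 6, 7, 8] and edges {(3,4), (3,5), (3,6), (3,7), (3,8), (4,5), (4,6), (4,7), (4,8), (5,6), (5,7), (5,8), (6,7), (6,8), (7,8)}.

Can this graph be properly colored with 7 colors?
Yes, G is 7-colorable

A valid 7-coloring: color 1: [8]; color 2: [6]; color 3: [5]; color 4: [7]; color 5: [4]; color 6: [3].
(χ(G) = 6 ≤ 7.)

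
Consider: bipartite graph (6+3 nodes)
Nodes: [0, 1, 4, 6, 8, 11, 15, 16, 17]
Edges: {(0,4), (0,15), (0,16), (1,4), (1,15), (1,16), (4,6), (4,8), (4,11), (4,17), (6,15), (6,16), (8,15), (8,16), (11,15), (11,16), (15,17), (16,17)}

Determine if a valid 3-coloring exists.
Yes, G is 3-colorable

A valid 3-coloring: color 1: [4, 15, 16]; color 2: [0, 1, 6, 8, 11, 17].
(χ(G) = 2 ≤ 3.)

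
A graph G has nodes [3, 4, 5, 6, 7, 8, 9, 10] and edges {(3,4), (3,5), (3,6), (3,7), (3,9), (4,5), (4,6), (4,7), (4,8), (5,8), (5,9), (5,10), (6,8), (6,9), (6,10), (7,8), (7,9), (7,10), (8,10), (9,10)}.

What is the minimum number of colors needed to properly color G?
Clique number ω(G) = 3 (lower bound: χ ≥ ω).
Odd cycle [10, 8, 4, 3, 9] needs 3 colors (χ ≥ 3).
Vertex 5 is adjacent to every vertex of [3, 4, 8, 9, 10], which already need 3 colors among themselves, so 5 needs a new color (χ ≥ 4).
The coloring below uses 4 colors, so χ(G) = 4.
A valid 4-coloring: color 1: [3, 8]; color 2: [5, 6, 7]; color 3: [4, 9]; color 4: [10].

χ(G) = 4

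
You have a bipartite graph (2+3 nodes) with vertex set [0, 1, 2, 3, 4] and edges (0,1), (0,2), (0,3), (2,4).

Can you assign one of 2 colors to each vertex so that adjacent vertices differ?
Yes, G is 2-colorable

A valid 2-coloring: color 1: [0, 4]; color 2: [1, 2, 3].
(χ(G) = 2 ≤ 2.)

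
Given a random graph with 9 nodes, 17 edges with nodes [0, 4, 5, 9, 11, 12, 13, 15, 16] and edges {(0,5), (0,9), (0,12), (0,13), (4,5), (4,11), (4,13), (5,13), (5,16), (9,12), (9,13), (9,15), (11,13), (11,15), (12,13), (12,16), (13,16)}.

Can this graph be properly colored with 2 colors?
The clique on vertices [0, 9, 12, 13] has size 4 > 2, so it alone needs 4 colors.

No, G is not 2-colorable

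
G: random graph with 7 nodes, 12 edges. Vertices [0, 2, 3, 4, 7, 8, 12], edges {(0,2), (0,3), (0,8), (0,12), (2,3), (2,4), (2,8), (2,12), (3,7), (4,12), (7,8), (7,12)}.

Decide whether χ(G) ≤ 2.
No, G is not 2-colorable

The clique on vertices [0, 2, 8] has size 3 > 2, so it alone needs 3 colors.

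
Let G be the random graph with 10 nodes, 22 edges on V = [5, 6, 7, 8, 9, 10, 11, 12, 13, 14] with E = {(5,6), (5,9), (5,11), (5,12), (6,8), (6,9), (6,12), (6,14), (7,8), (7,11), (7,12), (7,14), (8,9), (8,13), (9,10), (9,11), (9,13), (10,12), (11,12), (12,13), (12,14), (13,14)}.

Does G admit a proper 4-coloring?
Yes, G is 4-colorable

A valid 4-coloring: color 1: [9, 12]; color 2: [6, 7, 10, 13]; color 3: [8, 11, 14]; color 4: [5].
(χ(G) = 4 ≤ 4.)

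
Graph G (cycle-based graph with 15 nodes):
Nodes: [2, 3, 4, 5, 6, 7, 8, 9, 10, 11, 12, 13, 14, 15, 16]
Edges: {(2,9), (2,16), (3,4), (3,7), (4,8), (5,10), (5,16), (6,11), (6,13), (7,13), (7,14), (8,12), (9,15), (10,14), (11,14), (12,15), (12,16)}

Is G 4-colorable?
Yes, G is 4-colorable

A valid 4-coloring: color 1: [3, 8, 9, 13, 14, 16]; color 2: [2, 4, 5, 6, 7, 12]; color 3: [10, 11, 15].
(χ(G) = 3 ≤ 4.)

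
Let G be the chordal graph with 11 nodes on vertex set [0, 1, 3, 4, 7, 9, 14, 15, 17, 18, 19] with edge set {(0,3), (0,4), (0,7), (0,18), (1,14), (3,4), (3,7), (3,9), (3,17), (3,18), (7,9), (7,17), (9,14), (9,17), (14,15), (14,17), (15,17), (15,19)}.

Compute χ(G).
χ(G) = 4

Clique number ω(G) = 4 (lower bound: χ ≥ ω).
The clique on [3, 7, 9, 17] has size 4, forcing χ ≥ 4, and the coloring below uses 4 colors, so χ(G) = 4.
A valid 4-coloring: color 1: [3, 14, 19]; color 2: [0, 1, 17]; color 3: [4, 7, 15, 18]; color 4: [9].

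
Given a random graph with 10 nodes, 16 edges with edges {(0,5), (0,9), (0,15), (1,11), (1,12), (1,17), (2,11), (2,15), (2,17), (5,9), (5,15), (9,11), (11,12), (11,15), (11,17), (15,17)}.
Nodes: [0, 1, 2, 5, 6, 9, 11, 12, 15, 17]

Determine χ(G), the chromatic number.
Clique number ω(G) = 4 (lower bound: χ ≥ ω).
The clique on [2, 11, 15, 17] has size 4, forcing χ ≥ 4, and the coloring below uses 4 colors, so χ(G) = 4.
A valid 4-coloring: color 1: [0, 6, 11]; color 2: [1, 9, 15]; color 3: [5, 12, 17]; color 4: [2].

χ(G) = 4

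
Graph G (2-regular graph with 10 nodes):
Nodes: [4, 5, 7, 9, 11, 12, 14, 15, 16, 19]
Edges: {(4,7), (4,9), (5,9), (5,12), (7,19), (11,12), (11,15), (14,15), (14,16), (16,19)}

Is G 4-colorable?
A valid 4-coloring: color 1: [7, 9, 12, 15, 16]; color 2: [4, 5, 11, 14, 19].
(χ(G) = 2 ≤ 4.)

Yes, G is 4-colorable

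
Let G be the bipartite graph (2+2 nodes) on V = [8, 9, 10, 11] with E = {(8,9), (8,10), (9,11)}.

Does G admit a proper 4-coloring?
Yes, G is 4-colorable

A valid 4-coloring: color 1: [9, 10]; color 2: [8, 11].
(χ(G) = 2 ≤ 4.)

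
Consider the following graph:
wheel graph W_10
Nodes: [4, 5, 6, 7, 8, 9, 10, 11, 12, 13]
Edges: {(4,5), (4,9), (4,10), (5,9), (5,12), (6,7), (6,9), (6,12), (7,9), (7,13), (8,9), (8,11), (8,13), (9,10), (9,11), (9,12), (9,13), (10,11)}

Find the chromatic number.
χ(G) = 4

Clique number ω(G) = 3 (lower bound: χ ≥ ω).
Odd cycle [12, 6, 7, 13, 8, 11, 10, 4, 5] needs 3 colors (χ ≥ 3).
Vertex 9 is adjacent to every vertex of [4, 5, 6, 7, 8, 10, 11, 12, 13], which already need 3 colors among themselves, so 9 needs a new color (χ ≥ 4).
The coloring below uses 4 colors, so χ(G) = 4.
A valid 4-coloring: color 1: [9]; color 2: [4, 7, 8, 12]; color 3: [5, 6, 11, 13]; color 4: [10].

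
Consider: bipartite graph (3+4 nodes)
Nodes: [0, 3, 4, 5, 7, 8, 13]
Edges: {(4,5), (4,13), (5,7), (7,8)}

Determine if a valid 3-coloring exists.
Yes, G is 3-colorable

A valid 3-coloring: color 1: [0, 3, 4, 7]; color 2: [5, 8, 13].
(χ(G) = 2 ≤ 3.)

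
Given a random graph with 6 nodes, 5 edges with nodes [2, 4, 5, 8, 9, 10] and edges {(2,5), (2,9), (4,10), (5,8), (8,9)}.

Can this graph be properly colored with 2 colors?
A valid 2-coloring: color 1: [2, 4, 8]; color 2: [5, 9, 10].
(χ(G) = 2 ≤ 2.)

Yes, G is 2-colorable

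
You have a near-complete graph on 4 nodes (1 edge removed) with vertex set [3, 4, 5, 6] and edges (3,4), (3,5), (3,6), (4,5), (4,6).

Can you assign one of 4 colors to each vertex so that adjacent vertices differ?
Yes, G is 4-colorable

A valid 4-coloring: color 1: [4]; color 2: [3]; color 3: [5, 6].
(χ(G) = 3 ≤ 4.)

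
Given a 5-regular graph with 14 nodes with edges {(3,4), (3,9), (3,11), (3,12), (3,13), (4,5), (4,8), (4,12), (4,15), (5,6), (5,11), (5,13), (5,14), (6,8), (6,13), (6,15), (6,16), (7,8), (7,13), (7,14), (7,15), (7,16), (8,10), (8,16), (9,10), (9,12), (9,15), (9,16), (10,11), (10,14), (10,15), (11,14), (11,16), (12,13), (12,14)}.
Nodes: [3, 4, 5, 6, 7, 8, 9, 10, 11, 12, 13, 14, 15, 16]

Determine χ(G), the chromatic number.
Clique number ω(G) = 3 (lower bound: χ ≥ ω).
Suppose a proper 3-coloring c exists. The clique [3, 4, 12] takes 3 distinct colors; by symmetry let c(3) = 1, c(4) = 2, c(12) = 3.
- Vertex 9: neighbors [3, 12] already have colors [1, 3] ⇒ c(9) = 2.
- Vertex 13: neighbors [3, 12] already have colors [1, 3] ⇒ c(13) = 2.
- Vertex 6: neighbors [13] already have colors [2]; try each remaining color.
- Case c(6) = 1:
  - Vertex 8: neighbors [6, 4] already have colors [1, 2] ⇒ c(8) = 3.
  - Vertex 16: neighbors [6, 9, 8] already have colors [1, 2, 3] — all 3 colors blocked. Contradiction.
- Case c(6) = 3:
  - Vertex 8: neighbors [4, 6] already have colors [2, 3] ⇒ c(8) = 1.
  - Vertex 16: neighbors [8, 9, 6] already have colors [1, 2, 3] — all 3 colors blocked. Contradiction.
Every case ends in a contradiction, so G has no proper 3-coloring (χ ≥ 4).
The coloring below uses 4 colors, so χ(G) = 4.
A valid 4-coloring: color 1: [5, 10, 12, 16]; color 2: [4, 6, 7, 9, 11]; color 3: [3, 8, 14, 15]; color 4: [13].

χ(G) = 4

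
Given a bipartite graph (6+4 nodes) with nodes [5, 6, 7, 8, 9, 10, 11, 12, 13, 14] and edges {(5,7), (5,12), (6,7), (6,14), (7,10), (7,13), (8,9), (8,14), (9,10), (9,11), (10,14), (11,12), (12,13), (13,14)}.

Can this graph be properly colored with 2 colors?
Yes, G is 2-colorable

A valid 2-coloring: color 1: [7, 9, 12, 14]; color 2: [5, 6, 8, 10, 11, 13].
(χ(G) = 2 ≤ 2.)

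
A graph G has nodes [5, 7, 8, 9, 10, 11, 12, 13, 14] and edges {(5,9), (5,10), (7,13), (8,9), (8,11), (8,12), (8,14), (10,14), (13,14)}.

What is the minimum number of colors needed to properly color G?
Clique number ω(G) = 2 (lower bound: χ ≥ ω).
Odd cycle [9, 5, 10, 14, 8] needs 3 colors (χ ≥ 3).
The coloring below uses 3 colors, so χ(G) = 3.
A valid 3-coloring: color 1: [8, 10, 13]; color 2: [5, 7, 11, 12, 14]; color 3: [9].

χ(G) = 3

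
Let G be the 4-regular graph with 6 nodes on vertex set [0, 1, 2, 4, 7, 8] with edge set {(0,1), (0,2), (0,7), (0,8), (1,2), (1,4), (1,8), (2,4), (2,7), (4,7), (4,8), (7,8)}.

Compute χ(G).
Clique number ω(G) = 3 (lower bound: χ ≥ ω).
The clique on [0, 1, 8] has size 3, forcing χ ≥ 3, and the coloring below uses 3 colors, so χ(G) = 3.
A valid 3-coloring: color 1: [0, 4]; color 2: [1, 7]; color 3: [2, 8].

χ(G) = 3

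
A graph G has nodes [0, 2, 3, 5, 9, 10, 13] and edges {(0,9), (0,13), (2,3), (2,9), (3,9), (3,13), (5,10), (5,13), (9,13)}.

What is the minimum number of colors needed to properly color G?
Clique number ω(G) = 3 (lower bound: χ ≥ ω).
The clique on [0, 9, 13] has size 3, forcing χ ≥ 3, and the coloring below uses 3 colors, so χ(G) = 3.
A valid 3-coloring: color 1: [5, 9]; color 2: [2, 10, 13]; color 3: [0, 3].

χ(G) = 3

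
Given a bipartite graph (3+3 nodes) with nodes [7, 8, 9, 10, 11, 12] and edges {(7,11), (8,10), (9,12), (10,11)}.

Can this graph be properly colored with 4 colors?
A valid 4-coloring: color 1: [8, 9, 11]; color 2: [7, 10, 12].
(χ(G) = 2 ≤ 4.)

Yes, G is 4-colorable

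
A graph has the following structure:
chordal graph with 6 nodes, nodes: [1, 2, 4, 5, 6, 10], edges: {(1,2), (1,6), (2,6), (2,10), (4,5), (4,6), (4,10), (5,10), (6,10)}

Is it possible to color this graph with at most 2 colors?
The clique on vertices [4, 5, 10] has size 3 > 2, so it alone needs 3 colors.

No, G is not 2-colorable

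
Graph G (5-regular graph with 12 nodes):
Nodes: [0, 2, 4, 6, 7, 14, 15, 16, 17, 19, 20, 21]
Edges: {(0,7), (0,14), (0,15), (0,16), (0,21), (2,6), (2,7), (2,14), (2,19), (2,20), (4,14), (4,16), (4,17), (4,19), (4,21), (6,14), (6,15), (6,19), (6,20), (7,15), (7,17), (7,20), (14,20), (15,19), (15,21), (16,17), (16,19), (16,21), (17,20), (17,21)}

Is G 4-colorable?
Yes, G is 4-colorable

A valid 4-coloring: color 1: [6, 7, 21]; color 2: [15, 16, 20]; color 3: [0, 2, 4]; color 4: [14, 17, 19].
(χ(G) = 4 ≤ 4.)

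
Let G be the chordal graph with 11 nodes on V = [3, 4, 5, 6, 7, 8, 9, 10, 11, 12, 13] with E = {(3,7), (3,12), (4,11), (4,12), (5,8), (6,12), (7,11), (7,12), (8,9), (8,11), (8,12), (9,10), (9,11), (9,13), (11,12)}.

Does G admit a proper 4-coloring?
Yes, G is 4-colorable

A valid 4-coloring: color 1: [5, 9, 12]; color 2: [3, 6, 10, 11, 13]; color 3: [4, 7, 8].
(χ(G) = 3 ≤ 4.)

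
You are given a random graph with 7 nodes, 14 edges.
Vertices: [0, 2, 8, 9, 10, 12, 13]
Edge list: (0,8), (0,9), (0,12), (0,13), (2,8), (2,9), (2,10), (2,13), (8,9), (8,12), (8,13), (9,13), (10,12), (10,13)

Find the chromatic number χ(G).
Clique number ω(G) = 4 (lower bound: χ ≥ ω).
The clique on [0, 8, 9, 13] has size 4, forcing χ ≥ 4, and the coloring below uses 4 colors, so χ(G) = 4.
A valid 4-coloring: color 1: [8, 10]; color 2: [12, 13]; color 3: [0, 2]; color 4: [9].

χ(G) = 4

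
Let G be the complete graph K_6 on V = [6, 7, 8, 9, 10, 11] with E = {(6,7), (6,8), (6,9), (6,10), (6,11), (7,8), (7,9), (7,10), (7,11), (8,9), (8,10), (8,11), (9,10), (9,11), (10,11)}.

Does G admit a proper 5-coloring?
The clique on vertices [6, 7, 8, 9, 10, 11] has size 6 > 5, so it alone needs 6 colors.

No, G is not 5-colorable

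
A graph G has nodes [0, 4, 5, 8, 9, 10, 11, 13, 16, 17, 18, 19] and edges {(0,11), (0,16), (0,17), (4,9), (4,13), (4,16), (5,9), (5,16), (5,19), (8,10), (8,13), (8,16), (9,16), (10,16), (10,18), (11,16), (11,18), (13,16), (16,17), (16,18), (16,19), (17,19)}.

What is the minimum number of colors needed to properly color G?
Clique number ω(G) = 3 (lower bound: χ ≥ ω).
Odd cycle [0, 11, 18, 10, 8, 13, 4, 9, 5, 19, 17] needs 3 colors (χ ≥ 3).
Vertex 16 is adjacent to every vertex of [0, 4, 5, 8, 9, 10, 11, 13, 17, 18, 19], which already need 3 colors among themselves, so 16 needs a new color (χ ≥ 4).
The coloring below uses 4 colors, so χ(G) = 4.
A valid 4-coloring: color 1: [16]; color 2: [0, 4, 8, 18, 19]; color 3: [9, 10, 11, 13, 17]; color 4: [5].

χ(G) = 4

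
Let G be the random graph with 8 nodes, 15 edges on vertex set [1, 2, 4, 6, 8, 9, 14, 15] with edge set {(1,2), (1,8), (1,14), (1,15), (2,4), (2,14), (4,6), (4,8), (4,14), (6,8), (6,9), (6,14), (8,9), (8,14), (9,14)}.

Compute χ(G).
χ(G) = 4

Clique number ω(G) = 4 (lower bound: χ ≥ ω).
The clique on [6, 8, 9, 14] has size 4, forcing χ ≥ 4, and the coloring below uses 4 colors, so χ(G) = 4.
A valid 4-coloring: color 1: [14, 15]; color 2: [2, 8]; color 3: [1, 6]; color 4: [4, 9].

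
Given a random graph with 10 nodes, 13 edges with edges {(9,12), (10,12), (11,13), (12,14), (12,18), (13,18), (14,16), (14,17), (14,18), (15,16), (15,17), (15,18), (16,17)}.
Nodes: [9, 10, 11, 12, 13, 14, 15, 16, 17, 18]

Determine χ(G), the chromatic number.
Clique number ω(G) = 3 (lower bound: χ ≥ ω).
The clique on [12, 14, 18] has size 3, forcing χ ≥ 3, and the coloring below uses 3 colors, so χ(G) = 3.
A valid 3-coloring: color 1: [9, 10, 11, 16, 18]; color 2: [13, 14, 15]; color 3: [12, 17].

χ(G) = 3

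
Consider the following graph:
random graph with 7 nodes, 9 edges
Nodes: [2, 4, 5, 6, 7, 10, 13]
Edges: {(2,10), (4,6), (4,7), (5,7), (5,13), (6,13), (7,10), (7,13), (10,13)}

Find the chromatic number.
χ(G) = 3

Clique number ω(G) = 3 (lower bound: χ ≥ ω).
The clique on [7, 10, 13] has size 3, forcing χ ≥ 3, and the coloring below uses 3 colors, so χ(G) = 3.
A valid 3-coloring: color 1: [2, 6, 7]; color 2: [4, 13]; color 3: [5, 10].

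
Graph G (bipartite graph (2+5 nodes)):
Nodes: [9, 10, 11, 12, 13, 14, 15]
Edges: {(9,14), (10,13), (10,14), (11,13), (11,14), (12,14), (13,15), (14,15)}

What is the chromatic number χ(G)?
χ(G) = 2

Clique number ω(G) = 2 (lower bound: χ ≥ ω).
The graph is bipartite (no odd cycle), so 2 colors suffice: χ(G) = 2.
A valid 2-coloring: color 1: [13, 14]; color 2: [9, 10, 11, 12, 15].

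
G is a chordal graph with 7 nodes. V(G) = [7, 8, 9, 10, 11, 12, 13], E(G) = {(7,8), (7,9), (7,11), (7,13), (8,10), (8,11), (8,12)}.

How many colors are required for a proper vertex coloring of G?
Clique number ω(G) = 3 (lower bound: χ ≥ ω).
The clique on [7, 8, 11] has size 3, forcing χ ≥ 3, and the coloring below uses 3 colors, so χ(G) = 3.
A valid 3-coloring: color 1: [8, 9, 13]; color 2: [7, 10, 12]; color 3: [11].

χ(G) = 3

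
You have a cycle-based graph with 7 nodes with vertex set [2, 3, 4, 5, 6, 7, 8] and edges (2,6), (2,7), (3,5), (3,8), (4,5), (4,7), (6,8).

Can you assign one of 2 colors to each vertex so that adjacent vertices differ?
No, G is not 2-colorable

Odd cycle [8, 3, 5, 4, 7, 2, 6] needs 3 colors (χ ≥ 3).
Hence χ(G) ≥ 3 > 2, so no proper 2-coloring exists.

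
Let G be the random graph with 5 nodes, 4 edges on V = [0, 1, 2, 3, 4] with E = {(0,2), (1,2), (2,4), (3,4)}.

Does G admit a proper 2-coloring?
Yes, G is 2-colorable

A valid 2-coloring: color 1: [2, 3]; color 2: [0, 1, 4].
(χ(G) = 2 ≤ 2.)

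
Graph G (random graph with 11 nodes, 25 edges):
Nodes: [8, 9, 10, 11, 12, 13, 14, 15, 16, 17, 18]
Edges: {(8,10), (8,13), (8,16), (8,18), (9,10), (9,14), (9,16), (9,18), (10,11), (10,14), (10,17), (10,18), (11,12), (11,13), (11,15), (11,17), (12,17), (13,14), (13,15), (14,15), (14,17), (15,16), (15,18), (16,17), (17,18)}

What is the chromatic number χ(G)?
χ(G) = 3

Clique number ω(G) = 3 (lower bound: χ ≥ ω).
The clique on [8, 10, 18] has size 3, forcing χ ≥ 3, and the coloring below uses 3 colors, so χ(G) = 3.
A valid 3-coloring: color 1: [10, 12, 13, 16]; color 2: [8, 9, 15, 17]; color 3: [11, 14, 18].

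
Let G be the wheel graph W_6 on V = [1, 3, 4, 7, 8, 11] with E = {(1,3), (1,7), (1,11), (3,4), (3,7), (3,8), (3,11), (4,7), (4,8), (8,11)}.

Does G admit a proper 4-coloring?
A valid 4-coloring: color 1: [3]; color 2: [7, 11]; color 3: [1, 8]; color 4: [4].
(χ(G) = 4 ≤ 4.)

Yes, G is 4-colorable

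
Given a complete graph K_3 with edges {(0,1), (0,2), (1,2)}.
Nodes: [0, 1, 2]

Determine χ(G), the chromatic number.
χ(G) = 3

Clique number ω(G) = 3 (lower bound: χ ≥ ω).
The clique on [0, 1, 2] has size 3, forcing χ ≥ 3, and the coloring below uses 3 colors, so χ(G) = 3.
A valid 3-coloring: color 1: [1]; color 2: [2]; color 3: [0].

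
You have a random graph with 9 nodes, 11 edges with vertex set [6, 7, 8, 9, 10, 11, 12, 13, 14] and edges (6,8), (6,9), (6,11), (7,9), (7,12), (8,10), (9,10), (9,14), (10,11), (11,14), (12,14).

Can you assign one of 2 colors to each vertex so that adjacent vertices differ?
Yes, G is 2-colorable

A valid 2-coloring: color 1: [8, 9, 11, 12, 13]; color 2: [6, 7, 10, 14].
(χ(G) = 2 ≤ 2.)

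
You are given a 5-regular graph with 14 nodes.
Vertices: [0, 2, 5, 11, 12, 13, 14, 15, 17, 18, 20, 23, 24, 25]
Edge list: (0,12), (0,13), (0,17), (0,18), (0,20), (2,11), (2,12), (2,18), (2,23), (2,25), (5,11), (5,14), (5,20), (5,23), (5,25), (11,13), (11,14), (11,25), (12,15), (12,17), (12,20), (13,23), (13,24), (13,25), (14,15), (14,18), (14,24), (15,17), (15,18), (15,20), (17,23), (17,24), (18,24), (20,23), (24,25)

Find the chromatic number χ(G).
χ(G) = 4

Clique number ω(G) = 3 (lower bound: χ ≥ ω).
Suppose a proper 3-coloring c exists. The clique [0, 12, 17] takes 3 distinct colors; by symmetry let c(0) = 1, c(12) = 2, c(17) = 3.
- Vertex 15: neighbors [12, 17] already have colors [2, 3] ⇒ c(15) = 1.
- Vertex 20: neighbors [0, 12] already have colors [1, 2] ⇒ c(20) = 3.
- Vertex 2: neighbors [12] already have colors [2]; try each remaining color.
- Case c(2) = 1:
  - Vertex 23: neighbors [2, 17] already have colors [1, 3] ⇒ c(23) = 2.
  - Vertex 5: neighbors [23, 20] already have colors [2, 3] ⇒ c(5) = 1.
  - Vertex 13: neighbors [0, 23] already have colors [1, 2] ⇒ c(13) = 3.
  - Vertex 11: neighbors [2, 13] already have colors [1, 3] ⇒ c(11) = 2.
  - Vertex 25: neighbors [2, 11, 13] already have colors [1, 2, 3] — all 3 colors blocked. Contradiction.
- Case c(2) = 3:
  - Vertex 18: neighbors [0, 2] already have colors [1, 3] ⇒ c(18) = 2.
  - Vertex 14: neighbors [15, 18] already have colors [1, 2] ⇒ c(14) = 3.
  - Vertex 24: neighbors [18, 14] already have colors [2, 3] ⇒ c(24) = 1.
  - Vertex 25: neighbors [24, 2] already have colors [1, 3] ⇒ c(25) = 2.
  - Vertex 5: neighbors [25, 14] already have colors [2, 3] ⇒ c(5) = 1.
  - Vertex 11: neighbors [5, 25, 2] already have colors [1, 2, 3] — all 3 colors blocked. Contradiction.
Every case ends in a contradiction, so G has no proper 3-coloring (χ ≥ 4).
The coloring below uses 4 colors, so χ(G) = 4.
A valid 4-coloring: color 1: [0, 11, 15, 23, 24]; color 2: [12, 18, 25]; color 3: [2, 13, 14, 17, 20]; color 4: [5].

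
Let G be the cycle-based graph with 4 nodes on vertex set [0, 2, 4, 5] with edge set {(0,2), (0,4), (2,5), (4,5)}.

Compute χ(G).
χ(G) = 2

Clique number ω(G) = 2 (lower bound: χ ≥ ω).
The graph is bipartite (no odd cycle), so 2 colors suffice: χ(G) = 2.
A valid 2-coloring: color 1: [0, 5]; color 2: [2, 4].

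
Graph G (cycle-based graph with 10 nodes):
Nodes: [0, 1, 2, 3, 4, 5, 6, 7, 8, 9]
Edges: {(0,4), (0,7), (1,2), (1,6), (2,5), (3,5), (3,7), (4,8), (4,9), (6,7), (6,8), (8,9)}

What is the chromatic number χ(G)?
χ(G) = 3

Clique number ω(G) = 3 (lower bound: χ ≥ ω).
The clique on [4, 8, 9] has size 3, forcing χ ≥ 3, and the coloring below uses 3 colors, so χ(G) = 3.
A valid 3-coloring: color 1: [1, 5, 7, 8]; color 2: [2, 3, 4, 6]; color 3: [0, 9].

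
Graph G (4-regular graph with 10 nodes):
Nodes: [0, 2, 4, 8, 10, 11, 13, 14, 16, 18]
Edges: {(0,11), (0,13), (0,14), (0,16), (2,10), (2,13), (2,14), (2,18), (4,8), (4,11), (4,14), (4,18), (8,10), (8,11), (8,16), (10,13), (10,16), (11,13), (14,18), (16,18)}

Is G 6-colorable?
A valid 6-coloring: color 1: [0, 10, 18]; color 2: [8, 13, 14]; color 3: [2, 11, 16]; color 4: [4].
(χ(G) = 4 ≤ 6.)

Yes, G is 6-colorable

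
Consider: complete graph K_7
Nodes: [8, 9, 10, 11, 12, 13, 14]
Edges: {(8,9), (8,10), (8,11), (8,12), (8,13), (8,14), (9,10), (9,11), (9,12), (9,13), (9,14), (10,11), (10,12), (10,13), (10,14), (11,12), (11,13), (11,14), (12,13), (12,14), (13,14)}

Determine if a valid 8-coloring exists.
A valid 8-coloring: color 1: [8]; color 2: [9]; color 3: [12]; color 4: [10]; color 5: [14]; color 6: [13]; color 7: [11].
(χ(G) = 7 ≤ 8.)

Yes, G is 8-colorable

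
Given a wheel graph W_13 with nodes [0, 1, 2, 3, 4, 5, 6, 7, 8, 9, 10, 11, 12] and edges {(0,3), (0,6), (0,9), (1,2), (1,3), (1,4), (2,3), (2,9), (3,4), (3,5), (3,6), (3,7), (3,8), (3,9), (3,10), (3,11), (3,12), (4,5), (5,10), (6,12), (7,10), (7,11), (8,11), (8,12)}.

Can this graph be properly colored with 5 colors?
Yes, G is 5-colorable

A valid 5-coloring: color 1: [3]; color 2: [0, 2, 4, 10, 11, 12]; color 3: [1, 5, 6, 7, 8, 9].
(χ(G) = 3 ≤ 5.)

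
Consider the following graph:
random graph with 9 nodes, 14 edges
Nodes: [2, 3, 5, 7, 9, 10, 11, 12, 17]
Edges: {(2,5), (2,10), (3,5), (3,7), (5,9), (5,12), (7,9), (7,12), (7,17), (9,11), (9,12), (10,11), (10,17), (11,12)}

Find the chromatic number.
χ(G) = 3

Clique number ω(G) = 3 (lower bound: χ ≥ ω).
The clique on [5, 9, 12] has size 3, forcing χ ≥ 3, and the coloring below uses 3 colors, so χ(G) = 3.
A valid 3-coloring: color 1: [3, 9, 10]; color 2: [2, 12, 17]; color 3: [5, 7, 11].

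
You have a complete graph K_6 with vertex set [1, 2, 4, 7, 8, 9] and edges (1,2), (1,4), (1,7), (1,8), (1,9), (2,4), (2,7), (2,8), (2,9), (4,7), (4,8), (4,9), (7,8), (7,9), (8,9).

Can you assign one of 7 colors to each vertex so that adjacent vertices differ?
Yes, G is 7-colorable

A valid 7-coloring: color 1: [8]; color 2: [2]; color 3: [9]; color 4: [1]; color 5: [7]; color 6: [4].
(χ(G) = 6 ≤ 7.)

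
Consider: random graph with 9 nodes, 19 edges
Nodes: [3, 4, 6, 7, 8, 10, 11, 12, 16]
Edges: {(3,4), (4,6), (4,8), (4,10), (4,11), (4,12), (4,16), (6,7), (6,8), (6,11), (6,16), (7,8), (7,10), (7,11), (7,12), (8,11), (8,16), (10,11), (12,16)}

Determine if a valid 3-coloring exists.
No, G is not 3-colorable

The clique on vertices [4, 6, 8, 16] has size 4 > 3, so it alone needs 4 colors.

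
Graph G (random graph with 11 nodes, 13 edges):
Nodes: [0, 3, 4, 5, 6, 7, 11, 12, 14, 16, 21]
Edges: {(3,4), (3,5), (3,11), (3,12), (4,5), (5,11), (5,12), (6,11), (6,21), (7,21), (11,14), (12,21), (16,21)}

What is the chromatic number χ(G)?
Clique number ω(G) = 3 (lower bound: χ ≥ ω).
The clique on [3, 5, 11] has size 3, forcing χ ≥ 3, and the coloring below uses 3 colors, so χ(G) = 3.
A valid 3-coloring: color 1: [0, 3, 14, 21]; color 2: [5, 6, 7, 16]; color 3: [4, 11, 12].

χ(G) = 3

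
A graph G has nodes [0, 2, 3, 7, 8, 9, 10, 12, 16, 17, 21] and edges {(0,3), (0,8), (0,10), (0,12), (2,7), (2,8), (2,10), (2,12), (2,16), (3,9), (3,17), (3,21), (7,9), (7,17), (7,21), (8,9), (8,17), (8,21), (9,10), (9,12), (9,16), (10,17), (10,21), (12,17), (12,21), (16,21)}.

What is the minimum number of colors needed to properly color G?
Clique number ω(G) = 2 (lower bound: χ ≥ ω).
The graph is bipartite (no odd cycle), so 2 colors suffice: χ(G) = 2.
A valid 2-coloring: color 1: [0, 2, 9, 17, 21]; color 2: [3, 7, 8, 10, 12, 16].

χ(G) = 2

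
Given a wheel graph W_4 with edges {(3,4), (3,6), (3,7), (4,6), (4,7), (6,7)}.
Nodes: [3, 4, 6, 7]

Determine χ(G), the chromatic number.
χ(G) = 4

Clique number ω(G) = 4 (lower bound: χ ≥ ω).
The clique on [3, 4, 6, 7] has size 4, forcing χ ≥ 4, and the coloring below uses 4 colors, so χ(G) = 4.
A valid 4-coloring: color 1: [4]; color 2: [3]; color 3: [6]; color 4: [7].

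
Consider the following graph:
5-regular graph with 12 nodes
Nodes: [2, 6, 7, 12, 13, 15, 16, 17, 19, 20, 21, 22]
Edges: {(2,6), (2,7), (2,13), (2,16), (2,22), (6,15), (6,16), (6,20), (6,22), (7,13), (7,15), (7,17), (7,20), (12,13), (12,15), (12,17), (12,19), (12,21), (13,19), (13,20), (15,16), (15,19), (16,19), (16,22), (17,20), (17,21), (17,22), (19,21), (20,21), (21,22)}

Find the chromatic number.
Clique number ω(G) = 4 (lower bound: χ ≥ ω).
The clique on [2, 6, 16, 22] has size 4, forcing χ ≥ 4, and the coloring below uses 4 colors, so χ(G) = 4.
A valid 4-coloring: color 1: [13, 15, 22]; color 2: [2, 17, 19]; color 3: [12, 16, 20]; color 4: [6, 7, 21].

χ(G) = 4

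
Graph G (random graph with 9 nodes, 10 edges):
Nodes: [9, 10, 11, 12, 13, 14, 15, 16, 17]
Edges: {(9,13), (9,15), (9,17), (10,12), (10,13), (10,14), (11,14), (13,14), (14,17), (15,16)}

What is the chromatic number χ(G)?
χ(G) = 3

Clique number ω(G) = 3 (lower bound: χ ≥ ω).
The clique on [10, 13, 14] has size 3, forcing χ ≥ 3, and the coloring below uses 3 colors, so χ(G) = 3.
A valid 3-coloring: color 1: [9, 12, 14, 16]; color 2: [11, 13, 15, 17]; color 3: [10].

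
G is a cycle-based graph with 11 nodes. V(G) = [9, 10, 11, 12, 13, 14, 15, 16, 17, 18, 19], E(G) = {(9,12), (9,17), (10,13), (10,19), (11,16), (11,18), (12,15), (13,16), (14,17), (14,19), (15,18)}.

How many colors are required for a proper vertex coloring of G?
χ(G) = 3

Clique number ω(G) = 2 (lower bound: χ ≥ ω).
Odd cycle [13, 10, 19, 14, 17, 9, 12, 15, 18, 11, 16] needs 3 colors (χ ≥ 3).
The coloring below uses 3 colors, so χ(G) = 3.
A valid 3-coloring: color 1: [11, 12, 13, 17, 19]; color 2: [9, 10, 14, 15, 16]; color 3: [18].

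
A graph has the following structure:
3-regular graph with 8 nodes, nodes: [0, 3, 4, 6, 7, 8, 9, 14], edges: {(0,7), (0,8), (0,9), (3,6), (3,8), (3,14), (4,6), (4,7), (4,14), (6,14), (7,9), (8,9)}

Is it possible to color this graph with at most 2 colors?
No, G is not 2-colorable

The clique on vertices [0, 8, 9] has size 3 > 2, so it alone needs 3 colors.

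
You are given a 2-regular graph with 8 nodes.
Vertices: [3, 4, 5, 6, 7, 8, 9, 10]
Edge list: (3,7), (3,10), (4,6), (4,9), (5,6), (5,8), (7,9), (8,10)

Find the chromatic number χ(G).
Clique number ω(G) = 2 (lower bound: χ ≥ ω).
The graph is bipartite (no odd cycle), so 2 colors suffice: χ(G) = 2.
A valid 2-coloring: color 1: [4, 5, 7, 10]; color 2: [3, 6, 8, 9].

χ(G) = 2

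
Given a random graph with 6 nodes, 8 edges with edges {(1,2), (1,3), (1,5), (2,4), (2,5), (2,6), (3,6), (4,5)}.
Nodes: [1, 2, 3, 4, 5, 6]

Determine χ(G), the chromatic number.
χ(G) = 3

Clique number ω(G) = 3 (lower bound: χ ≥ ω).
The clique on [1, 2, 5] has size 3, forcing χ ≥ 3, and the coloring below uses 3 colors, so χ(G) = 3.
A valid 3-coloring: color 1: [2, 3]; color 2: [5, 6]; color 3: [1, 4].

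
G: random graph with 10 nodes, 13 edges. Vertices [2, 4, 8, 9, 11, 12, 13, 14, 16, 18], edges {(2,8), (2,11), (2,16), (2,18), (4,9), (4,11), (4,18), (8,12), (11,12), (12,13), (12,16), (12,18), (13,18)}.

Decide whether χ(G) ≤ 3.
A valid 3-coloring: color 1: [2, 4, 12, 14]; color 2: [8, 9, 11, 16, 18]; color 3: [13].
(χ(G) = 3 ≤ 3.)

Yes, G is 3-colorable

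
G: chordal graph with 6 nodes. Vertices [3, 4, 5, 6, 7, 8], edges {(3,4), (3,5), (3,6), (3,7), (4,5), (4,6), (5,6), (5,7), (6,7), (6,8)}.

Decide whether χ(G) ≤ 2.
The clique on vertices [3, 4, 5, 6] has size 4 > 2, so it alone needs 4 colors.

No, G is not 2-colorable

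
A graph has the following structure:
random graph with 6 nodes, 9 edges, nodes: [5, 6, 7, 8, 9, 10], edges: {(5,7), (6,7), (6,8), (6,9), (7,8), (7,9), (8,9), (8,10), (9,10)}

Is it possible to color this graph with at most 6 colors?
A valid 6-coloring: color 1: [7, 10]; color 2: [5, 8]; color 3: [9]; color 4: [6].
(χ(G) = 4 ≤ 6.)

Yes, G is 6-colorable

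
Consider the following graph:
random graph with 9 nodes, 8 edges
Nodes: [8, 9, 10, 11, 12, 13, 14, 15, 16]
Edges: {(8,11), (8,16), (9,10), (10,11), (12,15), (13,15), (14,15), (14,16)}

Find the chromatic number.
Clique number ω(G) = 2 (lower bound: χ ≥ ω).
The graph is bipartite (no odd cycle), so 2 colors suffice: χ(G) = 2.
A valid 2-coloring: color 1: [9, 11, 15, 16]; color 2: [8, 10, 12, 13, 14].

χ(G) = 2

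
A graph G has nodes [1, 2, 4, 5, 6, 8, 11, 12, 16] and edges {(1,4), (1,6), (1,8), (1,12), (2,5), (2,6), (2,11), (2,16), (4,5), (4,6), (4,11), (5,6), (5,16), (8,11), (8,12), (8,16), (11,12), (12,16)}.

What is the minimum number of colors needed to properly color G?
Clique number ω(G) = 3 (lower bound: χ ≥ ω).
Suppose a proper 3-coloring c exists. The clique [1, 4, 6] takes 3 distinct colors; by symmetry let c(1) = 1, c(4) = 2, c(6) = 3.
- Vertex 5: neighbors [4, 6] already have colors [2, 3] ⇒ c(5) = 1.
- Vertex 2: neighbors [5, 6] already have colors [1, 3] ⇒ c(2) = 2.
- Vertex 16: neighbors [5, 2] already have colors [1, 2] ⇒ c(16) = 3.
- Vertex 8: neighbors [1, 16] already have colors [1, 3] ⇒ c(8) = 2.
- Vertex 12: neighbors [1, 8, 16] already have colors [1, 2, 3] — all 3 colors blocked. Contradiction.
The forced assignments end in a contradiction, so G has no proper 3-coloring (χ ≥ 4).
The coloring below uses 4 colors, so χ(G) = 4.
A valid 4-coloring: color 1: [1, 5, 11]; color 2: [2, 4, 8]; color 3: [6, 16]; color 4: [12].

χ(G) = 4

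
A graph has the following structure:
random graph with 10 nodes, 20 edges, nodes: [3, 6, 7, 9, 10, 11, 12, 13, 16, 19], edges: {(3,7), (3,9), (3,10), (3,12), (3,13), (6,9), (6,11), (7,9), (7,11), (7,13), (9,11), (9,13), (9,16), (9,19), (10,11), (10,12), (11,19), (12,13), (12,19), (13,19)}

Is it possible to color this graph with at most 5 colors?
Yes, G is 5-colorable

A valid 5-coloring: color 1: [9, 12]; color 2: [3, 11, 16]; color 3: [6, 10, 13]; color 4: [7, 19].
(χ(G) = 4 ≤ 5.)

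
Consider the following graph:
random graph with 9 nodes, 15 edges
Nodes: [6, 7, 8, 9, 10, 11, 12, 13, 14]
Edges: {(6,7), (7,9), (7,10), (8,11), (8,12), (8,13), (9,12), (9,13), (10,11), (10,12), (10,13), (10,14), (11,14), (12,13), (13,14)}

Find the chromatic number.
χ(G) = 3

Clique number ω(G) = 3 (lower bound: χ ≥ ω).
The clique on [8, 12, 13] has size 3, forcing χ ≥ 3, and the coloring below uses 3 colors, so χ(G) = 3.
A valid 3-coloring: color 1: [7, 11, 13]; color 2: [6, 8, 9, 10]; color 3: [12, 14].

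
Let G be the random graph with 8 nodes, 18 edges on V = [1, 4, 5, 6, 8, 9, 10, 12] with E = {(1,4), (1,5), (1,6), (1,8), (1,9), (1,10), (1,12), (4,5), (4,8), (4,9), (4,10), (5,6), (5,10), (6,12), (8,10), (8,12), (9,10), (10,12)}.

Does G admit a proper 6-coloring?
Yes, G is 6-colorable

A valid 6-coloring: color 1: [1]; color 2: [6, 10]; color 3: [4, 12]; color 4: [5, 8, 9].
(χ(G) = 4 ≤ 6.)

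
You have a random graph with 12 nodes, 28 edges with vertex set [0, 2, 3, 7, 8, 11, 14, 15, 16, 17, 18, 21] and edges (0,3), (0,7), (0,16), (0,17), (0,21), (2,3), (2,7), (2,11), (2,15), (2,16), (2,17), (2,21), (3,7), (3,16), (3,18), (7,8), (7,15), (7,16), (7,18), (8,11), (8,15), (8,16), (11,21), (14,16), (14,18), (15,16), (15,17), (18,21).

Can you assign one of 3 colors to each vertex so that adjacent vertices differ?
The clique on vertices [0, 3, 7, 16] has size 4 > 3, so it alone needs 4 colors.

No, G is not 3-colorable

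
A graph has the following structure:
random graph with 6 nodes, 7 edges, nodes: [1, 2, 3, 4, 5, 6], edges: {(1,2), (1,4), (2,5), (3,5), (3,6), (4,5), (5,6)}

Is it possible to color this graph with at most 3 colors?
A valid 3-coloring: color 1: [1, 5]; color 2: [2, 3, 4]; color 3: [6].
(χ(G) = 3 ≤ 3.)

Yes, G is 3-colorable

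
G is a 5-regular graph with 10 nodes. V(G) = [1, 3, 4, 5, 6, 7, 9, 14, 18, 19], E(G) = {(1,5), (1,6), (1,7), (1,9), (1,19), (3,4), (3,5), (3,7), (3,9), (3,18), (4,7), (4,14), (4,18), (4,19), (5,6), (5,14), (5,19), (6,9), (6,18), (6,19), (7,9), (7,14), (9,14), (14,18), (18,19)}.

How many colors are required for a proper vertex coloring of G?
Clique number ω(G) = 4 (lower bound: χ ≥ ω).
The clique on [1, 5, 6, 19] has size 4, forcing χ ≥ 4, and the coloring below uses 4 colors, so χ(G) = 4.
A valid 4-coloring: color 1: [1, 4]; color 2: [3, 14, 19]; color 3: [5, 9, 18]; color 4: [6, 7].

χ(G) = 4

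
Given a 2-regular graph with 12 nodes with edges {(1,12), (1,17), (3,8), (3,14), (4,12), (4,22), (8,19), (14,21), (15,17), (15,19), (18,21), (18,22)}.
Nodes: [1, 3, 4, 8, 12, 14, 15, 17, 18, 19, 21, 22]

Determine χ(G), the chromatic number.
Clique number ω(G) = 2 (lower bound: χ ≥ ω).
The graph is bipartite (no odd cycle), so 2 colors suffice: χ(G) = 2.
A valid 2-coloring: color 1: [1, 4, 8, 14, 15, 18]; color 2: [3, 12, 17, 19, 21, 22].

χ(G) = 2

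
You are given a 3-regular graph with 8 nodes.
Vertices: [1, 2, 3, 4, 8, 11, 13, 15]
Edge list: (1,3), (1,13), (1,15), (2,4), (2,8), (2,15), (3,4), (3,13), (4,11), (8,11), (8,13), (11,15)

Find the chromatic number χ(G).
χ(G) = 3

Clique number ω(G) = 3 (lower bound: χ ≥ ω).
The clique on [1, 3, 13] has size 3, forcing χ ≥ 3, and the coloring below uses 3 colors, so χ(G) = 3.
A valid 3-coloring: color 1: [2, 11, 13]; color 2: [1, 4, 8]; color 3: [3, 15].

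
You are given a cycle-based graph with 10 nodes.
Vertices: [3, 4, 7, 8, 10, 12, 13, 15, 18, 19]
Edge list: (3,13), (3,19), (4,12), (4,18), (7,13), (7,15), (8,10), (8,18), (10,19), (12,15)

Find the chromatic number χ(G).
Clique number ω(G) = 2 (lower bound: χ ≥ ω).
The graph is bipartite (no odd cycle), so 2 colors suffice: χ(G) = 2.
A valid 2-coloring: color 1: [4, 8, 13, 15, 19]; color 2: [3, 7, 10, 12, 18].

χ(G) = 2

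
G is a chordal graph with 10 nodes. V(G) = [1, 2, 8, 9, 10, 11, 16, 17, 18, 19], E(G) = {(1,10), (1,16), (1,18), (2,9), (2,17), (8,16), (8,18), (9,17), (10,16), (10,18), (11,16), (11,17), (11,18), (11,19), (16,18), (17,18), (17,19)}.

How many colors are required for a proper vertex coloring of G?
Clique number ω(G) = 4 (lower bound: χ ≥ ω).
The clique on [1, 10, 16, 18] has size 4, forcing χ ≥ 4, and the coloring below uses 4 colors, so χ(G) = 4.
A valid 4-coloring: color 1: [2, 18, 19]; color 2: [16, 17]; color 3: [8, 9, 10, 11]; color 4: [1].

χ(G) = 4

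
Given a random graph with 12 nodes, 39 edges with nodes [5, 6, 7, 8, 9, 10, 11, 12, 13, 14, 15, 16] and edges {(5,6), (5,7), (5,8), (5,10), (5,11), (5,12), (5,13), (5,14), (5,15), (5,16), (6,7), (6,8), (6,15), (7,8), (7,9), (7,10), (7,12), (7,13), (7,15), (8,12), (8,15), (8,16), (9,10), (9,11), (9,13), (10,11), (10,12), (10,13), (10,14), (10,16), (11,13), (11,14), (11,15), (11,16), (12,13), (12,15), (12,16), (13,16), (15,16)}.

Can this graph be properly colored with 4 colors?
The clique on vertices [5, 10, 11, 13, 16] has size 5 > 4, so it alone needs 5 colors.

No, G is not 4-colorable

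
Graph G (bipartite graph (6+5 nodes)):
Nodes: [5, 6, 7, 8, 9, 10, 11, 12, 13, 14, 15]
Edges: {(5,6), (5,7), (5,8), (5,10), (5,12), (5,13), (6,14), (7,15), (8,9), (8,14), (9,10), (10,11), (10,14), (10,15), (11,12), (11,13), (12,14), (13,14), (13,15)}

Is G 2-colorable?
Yes, G is 2-colorable

A valid 2-coloring: color 1: [5, 9, 11, 14, 15]; color 2: [6, 7, 8, 10, 12, 13].
(χ(G) = 2 ≤ 2.)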